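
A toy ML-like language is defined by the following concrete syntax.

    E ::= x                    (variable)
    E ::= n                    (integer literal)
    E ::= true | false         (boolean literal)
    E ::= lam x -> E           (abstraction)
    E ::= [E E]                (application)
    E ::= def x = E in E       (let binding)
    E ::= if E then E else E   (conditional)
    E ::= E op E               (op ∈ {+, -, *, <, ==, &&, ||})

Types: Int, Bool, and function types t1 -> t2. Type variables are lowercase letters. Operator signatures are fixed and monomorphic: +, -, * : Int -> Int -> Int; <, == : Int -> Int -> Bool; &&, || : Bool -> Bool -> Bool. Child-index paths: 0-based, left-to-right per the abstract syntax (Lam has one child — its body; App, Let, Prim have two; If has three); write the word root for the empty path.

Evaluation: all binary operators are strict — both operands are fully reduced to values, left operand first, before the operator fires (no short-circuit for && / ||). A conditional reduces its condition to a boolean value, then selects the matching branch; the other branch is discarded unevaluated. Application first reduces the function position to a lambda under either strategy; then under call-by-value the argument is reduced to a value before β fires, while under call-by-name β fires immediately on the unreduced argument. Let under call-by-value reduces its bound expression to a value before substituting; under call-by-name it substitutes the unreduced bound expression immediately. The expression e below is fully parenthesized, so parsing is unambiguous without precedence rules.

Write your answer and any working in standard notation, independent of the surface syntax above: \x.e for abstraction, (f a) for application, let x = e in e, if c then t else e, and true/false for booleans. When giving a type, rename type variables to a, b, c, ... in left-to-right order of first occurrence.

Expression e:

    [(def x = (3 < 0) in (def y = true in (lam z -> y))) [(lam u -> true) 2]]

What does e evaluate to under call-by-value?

Trace:
step 0: ((let x = (3 < 0) in (let y = true in (\z.y))) ((\u.true) 2))
step 1: [delta@0.0] ((let x = false in (let y = true in (\z.y))) ((\u.true) 2))
step 2: [let@0] ((let y = true in (\z.y)) ((\u.true) 2))
step 3: [let@0] ((\z.true) ((\u.true) 2))
step 4: [beta@1] ((\z.true) true)
step 5: [beta@root] true

Answer: true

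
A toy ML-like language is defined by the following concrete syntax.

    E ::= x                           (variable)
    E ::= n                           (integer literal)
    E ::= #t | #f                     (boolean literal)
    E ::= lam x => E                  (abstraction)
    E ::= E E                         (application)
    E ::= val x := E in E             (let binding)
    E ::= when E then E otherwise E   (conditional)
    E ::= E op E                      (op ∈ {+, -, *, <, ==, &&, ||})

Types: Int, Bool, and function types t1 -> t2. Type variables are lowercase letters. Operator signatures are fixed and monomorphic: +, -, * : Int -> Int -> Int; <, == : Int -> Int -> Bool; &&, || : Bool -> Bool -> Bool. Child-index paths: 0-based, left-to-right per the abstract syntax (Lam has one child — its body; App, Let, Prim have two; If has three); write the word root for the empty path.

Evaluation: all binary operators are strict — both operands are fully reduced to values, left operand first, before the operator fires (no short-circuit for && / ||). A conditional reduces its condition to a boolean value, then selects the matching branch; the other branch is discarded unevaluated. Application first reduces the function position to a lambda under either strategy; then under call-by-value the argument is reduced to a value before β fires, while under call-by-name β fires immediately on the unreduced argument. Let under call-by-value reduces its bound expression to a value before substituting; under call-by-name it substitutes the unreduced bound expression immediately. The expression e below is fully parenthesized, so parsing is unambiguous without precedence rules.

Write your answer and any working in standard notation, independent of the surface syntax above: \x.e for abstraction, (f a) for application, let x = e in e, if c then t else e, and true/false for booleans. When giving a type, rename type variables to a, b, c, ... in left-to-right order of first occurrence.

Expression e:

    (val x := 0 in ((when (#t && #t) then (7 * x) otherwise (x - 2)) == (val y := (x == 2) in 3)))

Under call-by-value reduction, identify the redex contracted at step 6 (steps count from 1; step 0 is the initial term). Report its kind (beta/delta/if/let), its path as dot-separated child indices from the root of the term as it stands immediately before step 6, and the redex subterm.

Answer: let at 1 : (let y = false in 3)

Derivation:
step 0: (let x = 0 in ((if (true && true) then (7 * x) else (x - 2)) == (let y = (x == 2) in 3)))
step 1: [let@root] ((if (true && true) then (7 * 0) else (0 - 2)) == (let y = (0 == 2) in 3))
step 2: [delta@0.0] ((if true then (7 * 0) else (0 - 2)) == (let y = (0 == 2) in 3))
step 3: [if@0] ((7 * 0) == (let y = (0 == 2) in 3))
step 4: [delta@0] (0 == (let y = (0 == 2) in 3))
step 5: [delta@1.0] (0 == (let y = false in 3))
step 6: [let@1] (0 == 3)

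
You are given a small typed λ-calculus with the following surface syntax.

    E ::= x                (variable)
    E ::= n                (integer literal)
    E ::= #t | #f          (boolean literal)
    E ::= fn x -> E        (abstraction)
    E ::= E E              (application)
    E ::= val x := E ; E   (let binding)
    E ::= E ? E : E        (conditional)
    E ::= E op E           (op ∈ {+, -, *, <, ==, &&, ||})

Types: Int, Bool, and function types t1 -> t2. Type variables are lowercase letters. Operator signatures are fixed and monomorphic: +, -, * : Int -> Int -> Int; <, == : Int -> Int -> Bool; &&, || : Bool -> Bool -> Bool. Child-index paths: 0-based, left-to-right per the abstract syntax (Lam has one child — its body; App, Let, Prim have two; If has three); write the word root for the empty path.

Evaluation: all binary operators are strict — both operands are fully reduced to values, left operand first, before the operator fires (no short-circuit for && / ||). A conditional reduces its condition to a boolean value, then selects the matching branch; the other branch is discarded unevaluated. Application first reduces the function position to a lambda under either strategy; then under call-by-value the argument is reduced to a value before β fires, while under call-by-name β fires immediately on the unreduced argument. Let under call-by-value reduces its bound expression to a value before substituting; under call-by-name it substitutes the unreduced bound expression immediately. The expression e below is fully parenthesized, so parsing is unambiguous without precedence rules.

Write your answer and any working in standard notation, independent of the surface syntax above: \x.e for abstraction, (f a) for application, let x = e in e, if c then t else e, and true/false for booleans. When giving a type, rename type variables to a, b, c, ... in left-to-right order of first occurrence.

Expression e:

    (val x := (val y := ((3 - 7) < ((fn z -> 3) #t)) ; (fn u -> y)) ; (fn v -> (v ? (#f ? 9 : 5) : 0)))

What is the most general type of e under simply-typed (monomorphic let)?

Trace:
  unify Int ~ Int
  unify Int ~ Int
  unify Int ~ Int
\z._ : a -> Int
  unify a -> Int ~ Bool -> b
  unify a ~ Bool
  unify Int ~ b
_ _ : Int
  unify Int ~ Int
let y : Bool
y : Bool
\u._ : c -> Bool
let x : c -> Bool
v : d
  unify d ~ Bool
  unify Bool ~ Bool
  unify Int ~ Int
  unify Int ~ Int
\v._ : Bool -> Int

Answer: Bool -> Int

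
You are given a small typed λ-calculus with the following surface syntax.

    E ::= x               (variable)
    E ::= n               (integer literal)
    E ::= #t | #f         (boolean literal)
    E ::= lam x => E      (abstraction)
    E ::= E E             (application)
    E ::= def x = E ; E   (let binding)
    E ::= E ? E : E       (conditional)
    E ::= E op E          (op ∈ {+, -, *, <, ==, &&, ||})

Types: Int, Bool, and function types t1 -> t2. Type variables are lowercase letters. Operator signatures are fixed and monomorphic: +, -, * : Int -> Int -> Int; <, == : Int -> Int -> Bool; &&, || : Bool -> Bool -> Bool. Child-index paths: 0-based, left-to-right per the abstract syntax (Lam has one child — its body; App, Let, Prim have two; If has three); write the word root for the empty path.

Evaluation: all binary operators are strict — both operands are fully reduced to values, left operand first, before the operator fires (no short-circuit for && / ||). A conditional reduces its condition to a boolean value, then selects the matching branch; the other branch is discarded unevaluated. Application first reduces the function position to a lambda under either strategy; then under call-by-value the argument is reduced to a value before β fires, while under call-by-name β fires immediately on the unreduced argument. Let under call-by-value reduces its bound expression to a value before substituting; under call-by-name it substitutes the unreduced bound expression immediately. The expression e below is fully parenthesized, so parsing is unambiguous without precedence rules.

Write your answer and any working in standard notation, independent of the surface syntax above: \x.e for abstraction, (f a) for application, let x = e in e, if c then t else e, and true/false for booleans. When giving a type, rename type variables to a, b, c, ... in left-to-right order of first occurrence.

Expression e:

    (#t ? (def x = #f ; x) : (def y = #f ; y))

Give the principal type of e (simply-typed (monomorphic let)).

Answer: Bool

Derivation:
  unify Bool ~ Bool
let x : Bool
x : Bool
let y : Bool
y : Bool
  unify Bool ~ Bool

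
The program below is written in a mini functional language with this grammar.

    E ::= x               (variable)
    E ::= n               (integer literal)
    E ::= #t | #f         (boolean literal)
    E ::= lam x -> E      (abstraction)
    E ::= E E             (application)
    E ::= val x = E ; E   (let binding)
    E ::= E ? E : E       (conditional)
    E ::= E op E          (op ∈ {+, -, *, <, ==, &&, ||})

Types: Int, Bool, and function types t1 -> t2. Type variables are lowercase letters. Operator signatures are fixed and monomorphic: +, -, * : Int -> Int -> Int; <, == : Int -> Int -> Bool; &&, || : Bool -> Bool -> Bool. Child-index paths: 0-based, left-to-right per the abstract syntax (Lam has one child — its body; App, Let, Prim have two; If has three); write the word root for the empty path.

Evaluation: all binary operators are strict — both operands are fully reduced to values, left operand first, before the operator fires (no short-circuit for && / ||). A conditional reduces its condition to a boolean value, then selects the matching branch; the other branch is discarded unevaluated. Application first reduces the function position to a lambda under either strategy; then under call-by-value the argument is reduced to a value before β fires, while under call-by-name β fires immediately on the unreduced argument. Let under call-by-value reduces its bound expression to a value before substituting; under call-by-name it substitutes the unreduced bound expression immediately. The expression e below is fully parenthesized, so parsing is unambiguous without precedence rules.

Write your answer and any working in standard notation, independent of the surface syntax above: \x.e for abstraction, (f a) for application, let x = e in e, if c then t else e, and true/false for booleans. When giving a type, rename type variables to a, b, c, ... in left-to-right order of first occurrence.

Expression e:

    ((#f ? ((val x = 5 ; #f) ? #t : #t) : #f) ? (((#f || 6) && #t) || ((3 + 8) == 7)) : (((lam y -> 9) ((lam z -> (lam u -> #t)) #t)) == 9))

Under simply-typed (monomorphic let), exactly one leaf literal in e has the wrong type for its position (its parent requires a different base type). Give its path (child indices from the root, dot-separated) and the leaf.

Answer: 1.0.0.1 : 6

Working:
  unify Bool ~ Bool
let x : Int
  unify Bool ~ Bool
  unify Bool ~ Bool
  unify Bool ~ Bool
  unify Bool ~ Bool
  unify Bool ~ Bool
  unify Int ~ Bool
  FAIL: mismatch Int ~ Bool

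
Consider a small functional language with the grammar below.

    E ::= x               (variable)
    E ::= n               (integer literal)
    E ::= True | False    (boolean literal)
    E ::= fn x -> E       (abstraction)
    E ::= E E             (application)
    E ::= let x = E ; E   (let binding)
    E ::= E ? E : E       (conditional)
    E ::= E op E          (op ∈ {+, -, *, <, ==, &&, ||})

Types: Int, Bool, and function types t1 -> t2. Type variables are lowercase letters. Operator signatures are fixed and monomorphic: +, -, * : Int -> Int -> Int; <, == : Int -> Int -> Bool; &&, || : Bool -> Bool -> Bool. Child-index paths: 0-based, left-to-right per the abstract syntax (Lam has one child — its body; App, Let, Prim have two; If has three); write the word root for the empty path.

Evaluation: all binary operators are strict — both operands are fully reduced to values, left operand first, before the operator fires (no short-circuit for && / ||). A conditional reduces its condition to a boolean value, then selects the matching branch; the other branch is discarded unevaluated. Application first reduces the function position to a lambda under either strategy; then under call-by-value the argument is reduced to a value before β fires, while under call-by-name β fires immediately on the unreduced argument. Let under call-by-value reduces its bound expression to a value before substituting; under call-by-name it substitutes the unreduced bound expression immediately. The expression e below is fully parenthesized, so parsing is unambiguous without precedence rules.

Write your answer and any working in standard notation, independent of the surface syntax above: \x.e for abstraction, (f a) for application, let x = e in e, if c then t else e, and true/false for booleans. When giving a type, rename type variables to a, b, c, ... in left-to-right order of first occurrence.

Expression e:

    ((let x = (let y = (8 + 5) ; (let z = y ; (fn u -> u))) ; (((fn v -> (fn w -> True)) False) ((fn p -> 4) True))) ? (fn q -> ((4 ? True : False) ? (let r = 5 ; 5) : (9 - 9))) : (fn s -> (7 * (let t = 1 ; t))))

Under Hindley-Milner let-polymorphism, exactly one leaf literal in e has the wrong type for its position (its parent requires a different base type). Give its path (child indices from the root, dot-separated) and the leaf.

Derivation:
  unify Int ~ Int
  unify Int ~ Int
let y : Int
y : Int
let z : Int
u : a
\u._ : a -> a
let x : forall. a -> a
\w._ : c -> Bool
\v._ : b -> c -> Bool
  unify b -> c -> Bool ~ Bool -> d
  unify b ~ Bool
  unify c -> Bool ~ d
_ _ : c -> Bool
\p._ : e -> Int
  unify e -> Int ~ Bool -> f
  unify e ~ Bool
  unify Int ~ f
_ _ : Int
  unify c -> Bool ~ Int -> g
  unify c ~ Int
  unify Bool ~ g
_ _ : Bool
  unify Bool ~ Bool
  unify Int ~ Bool
  FAIL: mismatch Int ~ Bool

Answer: 1.0.0.0 : 4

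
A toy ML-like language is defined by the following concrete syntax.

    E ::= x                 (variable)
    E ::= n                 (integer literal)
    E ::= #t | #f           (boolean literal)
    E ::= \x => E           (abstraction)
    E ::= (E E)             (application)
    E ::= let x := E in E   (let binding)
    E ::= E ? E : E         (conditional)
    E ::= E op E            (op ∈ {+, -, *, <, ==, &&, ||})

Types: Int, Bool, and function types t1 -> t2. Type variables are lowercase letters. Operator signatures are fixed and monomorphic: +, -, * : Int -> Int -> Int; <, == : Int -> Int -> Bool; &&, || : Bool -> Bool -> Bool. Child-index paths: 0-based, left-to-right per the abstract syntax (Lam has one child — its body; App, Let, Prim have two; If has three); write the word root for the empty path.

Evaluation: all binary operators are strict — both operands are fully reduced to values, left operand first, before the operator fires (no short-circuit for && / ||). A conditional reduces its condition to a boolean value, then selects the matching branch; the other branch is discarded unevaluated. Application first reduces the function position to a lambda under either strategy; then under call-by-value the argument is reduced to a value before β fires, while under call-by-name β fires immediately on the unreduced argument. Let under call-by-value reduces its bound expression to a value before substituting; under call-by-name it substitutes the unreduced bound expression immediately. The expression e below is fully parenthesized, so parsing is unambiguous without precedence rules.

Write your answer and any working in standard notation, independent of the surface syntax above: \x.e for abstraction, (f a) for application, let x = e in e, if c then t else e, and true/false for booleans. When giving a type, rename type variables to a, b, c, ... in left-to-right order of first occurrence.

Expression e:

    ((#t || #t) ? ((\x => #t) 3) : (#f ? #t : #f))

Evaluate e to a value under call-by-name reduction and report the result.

Derivation:
step 0: (if (true || true) then ((\x.true) 3) else (if false then true else false))
step 1: [delta@0] (if true then ((\x.true) 3) else (if false then true else false))
step 2: [if@root] ((\x.true) 3)
step 3: [beta@root] true

Answer: true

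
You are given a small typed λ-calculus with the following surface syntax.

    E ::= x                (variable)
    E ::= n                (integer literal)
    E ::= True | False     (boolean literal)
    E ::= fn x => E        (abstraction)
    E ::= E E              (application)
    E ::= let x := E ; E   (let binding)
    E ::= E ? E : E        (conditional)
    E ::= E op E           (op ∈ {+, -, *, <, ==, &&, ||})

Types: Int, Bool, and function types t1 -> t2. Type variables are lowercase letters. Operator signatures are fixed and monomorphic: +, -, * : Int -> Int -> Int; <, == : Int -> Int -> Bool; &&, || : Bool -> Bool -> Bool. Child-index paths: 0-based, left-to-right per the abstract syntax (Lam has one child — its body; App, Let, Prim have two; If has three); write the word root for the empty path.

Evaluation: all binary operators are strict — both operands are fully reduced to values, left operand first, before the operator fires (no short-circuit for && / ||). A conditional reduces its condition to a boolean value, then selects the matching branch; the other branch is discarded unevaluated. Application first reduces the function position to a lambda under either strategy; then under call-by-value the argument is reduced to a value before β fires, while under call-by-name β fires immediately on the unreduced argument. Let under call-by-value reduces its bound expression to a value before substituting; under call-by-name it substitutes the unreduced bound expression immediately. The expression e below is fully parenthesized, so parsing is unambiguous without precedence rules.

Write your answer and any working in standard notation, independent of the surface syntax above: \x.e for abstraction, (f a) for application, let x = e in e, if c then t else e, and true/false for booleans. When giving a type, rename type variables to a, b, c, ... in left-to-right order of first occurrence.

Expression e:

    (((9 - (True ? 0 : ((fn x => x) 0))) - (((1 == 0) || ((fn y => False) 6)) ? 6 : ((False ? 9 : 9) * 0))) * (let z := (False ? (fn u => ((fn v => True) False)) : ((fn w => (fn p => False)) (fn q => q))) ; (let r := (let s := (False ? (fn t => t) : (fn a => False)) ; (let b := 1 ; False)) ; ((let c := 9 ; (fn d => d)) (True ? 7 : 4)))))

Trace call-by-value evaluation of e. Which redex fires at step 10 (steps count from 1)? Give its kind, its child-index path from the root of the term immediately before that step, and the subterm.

Answer: if at 1.0 : (if false then (\u.((\v.true) false)) else ((\w.(\p.false)) (\q.q)))

Derivation:
step 0: (((9 - (if true then 0 else ((\x.x) 0))) - (if ((1 == 0) || ((\y.false) 6)) then 6 else ((if false then 9 else 9) * 0))) * (let z = (if false then (\u.((\v.true) false)) else ((\w.(\p.false)) (\q.q))) in (let r = (let s = (if false then (\t.t) else (\a.false)) in (let b = 1 in false)) in ((let c = 9 in (\d.d)) (if true then 7 else 4)))))
step 1: [if@0.0.1] (((9 - 0) - (if ((1 == 0) || ((\y.false) 6)) then 6 else ((if false then 9 else 9) * 0))) * (let z = (if false then (\u.((\v.true) false)) else ((\w.(\p.false)) (\q.q))) in (let r = (let s = (if false then (\t.t) else (\a.false)) in (let b = 1 in false)) in ((let c = 9 in (\d.d)) (if true then 7 else 4)))))
step 2: [delta@0.0] ((9 - (if ((1 == 0) || ((\y.false) 6)) then 6 else ((if false then 9 else 9) * 0))) * (let z = (if false then (\u.((\v.true) false)) else ((\w.(\p.false)) (\q.q))) in (let r = (let s = (if false then (\t.t) else (\a.false)) in (let b = 1 in false)) in ((let c = 9 in (\d.d)) (if true then 7 else 4)))))
step 3: [delta@0.1.0.0] ((9 - (if (false || ((\y.false) 6)) then 6 else ((if false then 9 else 9) * 0))) * (let z = (if false then (\u.((\v.true) false)) else ((\w.(\p.false)) (\q.q))) in (let r = (let s = (if false then (\t.t) else (\a.false)) in (let b = 1 in false)) in ((let c = 9 in (\d.d)) (if true then 7 else 4)))))
step 4: [beta@0.1.0.1] ((9 - (if (false || false) then 6 else ((if false then 9 else 9) * 0))) * (let z = (if false then (\u.((\v.true) false)) else ((\w.(\p.false)) (\q.q))) in (let r = (let s = (if false then (\t.t) else (\a.false)) in (let b = 1 in false)) in ((let c = 9 in (\d.d)) (if true then 7 else 4)))))
step 5: [delta@0.1.0] ((9 - (if false then 6 else ((if false then 9 else 9) * 0))) * (let z = (if false then (\u.((\v.true) false)) else ((\w.(\p.false)) (\q.q))) in (let r = (let s = (if false then (\t.t) else (\a.false)) in (let b = 1 in false)) in ((let c = 9 in (\d.d)) (if true then 7 else 4)))))
step 6: [if@0.1] ((9 - ((if false then 9 else 9) * 0)) * (let z = (if false then (\u.((\v.true) false)) else ((\w.(\p.false)) (\q.q))) in (let r = (let s = (if false then (\t.t) else (\a.false)) in (let b = 1 in false)) in ((let c = 9 in (\d.d)) (if true then 7 else 4)))))
step 7: [if@0.1.0] ((9 - (9 * 0)) * (let z = (if false then (\u.((\v.true) false)) else ((\w.(\p.false)) (\q.q))) in (let r = (let s = (if false then (\t.t) else (\a.false)) in (let b = 1 in false)) in ((let c = 9 in (\d.d)) (if true then 7 else 4)))))
step 8: [delta@0.1] ((9 - 0) * (let z = (if false then (\u.((\v.true) false)) else ((\w.(\p.false)) (\q.q))) in (let r = (let s = (if false then (\t.t) else (\a.false)) in (let b = 1 in false)) in ((let c = 9 in (\d.d)) (if true then 7 else 4)))))
step 9: [delta@0] (9 * (let z = (if false then (\u.((\v.true) false)) else ((\w.(\p.false)) (\q.q))) in (let r = (let s = (if false then (\t.t) else (\a.false)) in (let b = 1 in false)) in ((let c = 9 in (\d.d)) (if true then 7 else 4)))))
step 10: [if@1.0] (9 * (let z = ((\w.(\p.false)) (\q.q)) in (let r = (let s = (if false then (\t.t) else (\a.false)) in (let b = 1 in false)) in ((let c = 9 in (\d.d)) (if true then 7 else 4)))))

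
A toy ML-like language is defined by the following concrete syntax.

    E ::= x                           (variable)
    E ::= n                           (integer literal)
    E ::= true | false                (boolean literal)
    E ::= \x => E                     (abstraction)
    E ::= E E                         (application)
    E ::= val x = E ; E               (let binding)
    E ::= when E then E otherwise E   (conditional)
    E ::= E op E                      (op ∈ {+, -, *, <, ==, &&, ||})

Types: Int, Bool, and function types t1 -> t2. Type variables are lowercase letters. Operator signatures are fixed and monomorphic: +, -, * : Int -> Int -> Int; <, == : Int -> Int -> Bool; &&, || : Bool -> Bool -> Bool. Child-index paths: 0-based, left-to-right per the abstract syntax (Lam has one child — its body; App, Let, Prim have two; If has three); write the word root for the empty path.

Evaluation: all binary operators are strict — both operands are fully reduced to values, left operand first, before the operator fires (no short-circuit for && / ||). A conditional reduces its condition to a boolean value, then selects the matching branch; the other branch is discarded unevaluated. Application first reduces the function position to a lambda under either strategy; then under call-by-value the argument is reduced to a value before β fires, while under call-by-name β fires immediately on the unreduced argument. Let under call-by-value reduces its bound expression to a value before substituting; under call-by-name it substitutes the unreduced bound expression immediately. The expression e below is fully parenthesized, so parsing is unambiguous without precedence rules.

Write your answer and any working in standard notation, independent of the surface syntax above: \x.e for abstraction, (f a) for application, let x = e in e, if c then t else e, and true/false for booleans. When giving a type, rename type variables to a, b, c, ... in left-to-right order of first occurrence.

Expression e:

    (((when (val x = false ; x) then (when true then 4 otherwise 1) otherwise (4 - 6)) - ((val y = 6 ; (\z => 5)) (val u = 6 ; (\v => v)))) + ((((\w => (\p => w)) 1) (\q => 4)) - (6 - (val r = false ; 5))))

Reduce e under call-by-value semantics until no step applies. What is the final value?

Working:
step 0: (((if (let x = false in x) then (if true then 4 else 1) else (4 - 6)) - ((let y = 6 in (\z.5)) (let u = 6 in (\v.v)))) + ((((\w.(\p.w)) 1) (\q.4)) - (6 - (let r = false in 5))))
step 1: [let@0.0.0] (((if false then (if true then 4 else 1) else (4 - 6)) - ((let y = 6 in (\z.5)) (let u = 6 in (\v.v)))) + ((((\w.(\p.w)) 1) (\q.4)) - (6 - (let r = false in 5))))
step 2: [if@0.0] (((4 - 6) - ((let y = 6 in (\z.5)) (let u = 6 in (\v.v)))) + ((((\w.(\p.w)) 1) (\q.4)) - (6 - (let r = false in 5))))
step 3: [delta@0.0] ((-2 - ((let y = 6 in (\z.5)) (let u = 6 in (\v.v)))) + ((((\w.(\p.w)) 1) (\q.4)) - (6 - (let r = false in 5))))
step 4: [let@0.1.0] ((-2 - ((\z.5) (let u = 6 in (\v.v)))) + ((((\w.(\p.w)) 1) (\q.4)) - (6 - (let r = false in 5))))
step 5: [let@0.1.1] ((-2 - ((\z.5) (\v.v))) + ((((\w.(\p.w)) 1) (\q.4)) - (6 - (let r = false in 5))))
step 6: [beta@0.1] ((-2 - 5) + ((((\w.(\p.w)) 1) (\q.4)) - (6 - (let r = false in 5))))
step 7: [delta@0] (-7 + ((((\w.(\p.w)) 1) (\q.4)) - (6 - (let r = false in 5))))
step 8: [beta@1.0.0] (-7 + (((\p.1) (\q.4)) - (6 - (let r = false in 5))))
step 9: [beta@1.0] (-7 + (1 - (6 - (let r = false in 5))))
step 10: [let@1.1.1] (-7 + (1 - (6 - 5)))
step 11: [delta@1.1] (-7 + (1 - 1))
step 12: [delta@1] (-7 + 0)
step 13: [delta@root] -7

Answer: -7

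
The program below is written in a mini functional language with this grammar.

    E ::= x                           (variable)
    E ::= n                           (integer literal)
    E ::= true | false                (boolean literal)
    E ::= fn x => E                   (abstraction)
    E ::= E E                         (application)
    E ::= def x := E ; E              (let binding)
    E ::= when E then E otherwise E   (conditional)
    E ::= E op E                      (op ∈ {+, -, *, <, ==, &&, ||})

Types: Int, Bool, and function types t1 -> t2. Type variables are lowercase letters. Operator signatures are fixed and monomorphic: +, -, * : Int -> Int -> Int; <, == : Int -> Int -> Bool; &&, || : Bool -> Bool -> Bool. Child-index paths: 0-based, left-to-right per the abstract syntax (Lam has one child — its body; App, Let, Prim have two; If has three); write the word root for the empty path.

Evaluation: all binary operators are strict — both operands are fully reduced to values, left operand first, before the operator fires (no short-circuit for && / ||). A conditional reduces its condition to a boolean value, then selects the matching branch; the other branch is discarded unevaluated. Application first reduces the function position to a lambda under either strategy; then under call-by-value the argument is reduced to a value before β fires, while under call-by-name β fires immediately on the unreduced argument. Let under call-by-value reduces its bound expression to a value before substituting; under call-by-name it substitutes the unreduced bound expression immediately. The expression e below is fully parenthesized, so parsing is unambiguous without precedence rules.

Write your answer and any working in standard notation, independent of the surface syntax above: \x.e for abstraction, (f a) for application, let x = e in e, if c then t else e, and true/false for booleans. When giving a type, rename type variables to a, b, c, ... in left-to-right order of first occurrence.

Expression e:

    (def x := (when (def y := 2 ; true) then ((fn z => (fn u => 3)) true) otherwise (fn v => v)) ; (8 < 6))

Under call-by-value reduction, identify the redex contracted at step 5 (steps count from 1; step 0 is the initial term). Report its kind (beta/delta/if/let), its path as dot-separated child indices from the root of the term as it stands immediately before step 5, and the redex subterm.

Answer: delta at root : (8 < 6)

Derivation:
step 0: (let x = (if (let y = 2 in true) then ((\z.(\u.3)) true) else (\v.v)) in (8 < 6))
step 1: [let@0.0] (let x = (if true then ((\z.(\u.3)) true) else (\v.v)) in (8 < 6))
step 2: [if@0] (let x = ((\z.(\u.3)) true) in (8 < 6))
step 3: [beta@0] (let x = (\u.3) in (8 < 6))
step 4: [let@root] (8 < 6)
step 5: [delta@root] false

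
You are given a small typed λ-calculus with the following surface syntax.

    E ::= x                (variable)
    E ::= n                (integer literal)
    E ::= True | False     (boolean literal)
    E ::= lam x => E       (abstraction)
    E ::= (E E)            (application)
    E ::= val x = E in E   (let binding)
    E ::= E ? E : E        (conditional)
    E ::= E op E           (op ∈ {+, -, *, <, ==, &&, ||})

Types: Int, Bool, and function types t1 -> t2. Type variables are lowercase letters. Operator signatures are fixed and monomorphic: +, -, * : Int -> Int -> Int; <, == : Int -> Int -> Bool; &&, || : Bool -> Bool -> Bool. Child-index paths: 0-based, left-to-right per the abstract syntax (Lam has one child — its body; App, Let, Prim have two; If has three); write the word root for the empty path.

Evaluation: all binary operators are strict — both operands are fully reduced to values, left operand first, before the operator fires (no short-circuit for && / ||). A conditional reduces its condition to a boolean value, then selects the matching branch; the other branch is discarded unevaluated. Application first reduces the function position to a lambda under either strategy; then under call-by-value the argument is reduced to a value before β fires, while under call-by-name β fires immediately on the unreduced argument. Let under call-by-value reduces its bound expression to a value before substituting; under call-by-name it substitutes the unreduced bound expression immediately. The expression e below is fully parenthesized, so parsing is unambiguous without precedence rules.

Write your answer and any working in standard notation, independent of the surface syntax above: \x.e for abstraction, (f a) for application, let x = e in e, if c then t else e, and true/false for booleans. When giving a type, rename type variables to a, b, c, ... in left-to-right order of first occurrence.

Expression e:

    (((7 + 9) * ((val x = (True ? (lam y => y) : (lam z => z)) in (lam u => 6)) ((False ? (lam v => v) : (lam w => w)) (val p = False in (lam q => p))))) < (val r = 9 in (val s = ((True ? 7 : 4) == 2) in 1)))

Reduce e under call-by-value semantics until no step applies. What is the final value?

Working:
step 0: (((7 + 9) * ((let x = (if true then (\y.y) else (\z.z)) in (\u.6)) ((if false then (\v.v) else (\w.w)) (let p = false in (\q.p))))) < (let r = 9 in (let s = ((if true then 7 else 4) == 2) in 1)))
step 1: [delta@0.0] ((16 * ((let x = (if true then (\y.y) else (\z.z)) in (\u.6)) ((if false then (\v.v) else (\w.w)) (let p = false in (\q.p))))) < (let r = 9 in (let s = ((if true then 7 else 4) == 2) in 1)))
step 2: [if@0.1.0.0] ((16 * ((let x = (\y.y) in (\u.6)) ((if false then (\v.v) else (\w.w)) (let p = false in (\q.p))))) < (let r = 9 in (let s = ((if true then 7 else 4) == 2) in 1)))
step 3: [let@0.1.0] ((16 * ((\u.6) ((if false then (\v.v) else (\w.w)) (let p = false in (\q.p))))) < (let r = 9 in (let s = ((if true then 7 else 4) == 2) in 1)))
step 4: [if@0.1.1.0] ((16 * ((\u.6) ((\w.w) (let p = false in (\q.p))))) < (let r = 9 in (let s = ((if true then 7 else 4) == 2) in 1)))
step 5: [let@0.1.1.1] ((16 * ((\u.6) ((\w.w) (\q.false)))) < (let r = 9 in (let s = ((if true then 7 else 4) == 2) in 1)))
step 6: [beta@0.1.1] ((16 * ((\u.6) (\q.false))) < (let r = 9 in (let s = ((if true then 7 else 4) == 2) in 1)))
step 7: [beta@0.1] ((16 * 6) < (let r = 9 in (let s = ((if true then 7 else 4) == 2) in 1)))
step 8: [delta@0] (96 < (let r = 9 in (let s = ((if true then 7 else 4) == 2) in 1)))
step 9: [let@1] (96 < (let s = ((if true then 7 else 4) == 2) in 1))
step 10: [if@1.0.0] (96 < (let s = (7 == 2) in 1))
step 11: [delta@1.0] (96 < (let s = false in 1))
step 12: [let@1] (96 < 1)
step 13: [delta@root] false

Answer: false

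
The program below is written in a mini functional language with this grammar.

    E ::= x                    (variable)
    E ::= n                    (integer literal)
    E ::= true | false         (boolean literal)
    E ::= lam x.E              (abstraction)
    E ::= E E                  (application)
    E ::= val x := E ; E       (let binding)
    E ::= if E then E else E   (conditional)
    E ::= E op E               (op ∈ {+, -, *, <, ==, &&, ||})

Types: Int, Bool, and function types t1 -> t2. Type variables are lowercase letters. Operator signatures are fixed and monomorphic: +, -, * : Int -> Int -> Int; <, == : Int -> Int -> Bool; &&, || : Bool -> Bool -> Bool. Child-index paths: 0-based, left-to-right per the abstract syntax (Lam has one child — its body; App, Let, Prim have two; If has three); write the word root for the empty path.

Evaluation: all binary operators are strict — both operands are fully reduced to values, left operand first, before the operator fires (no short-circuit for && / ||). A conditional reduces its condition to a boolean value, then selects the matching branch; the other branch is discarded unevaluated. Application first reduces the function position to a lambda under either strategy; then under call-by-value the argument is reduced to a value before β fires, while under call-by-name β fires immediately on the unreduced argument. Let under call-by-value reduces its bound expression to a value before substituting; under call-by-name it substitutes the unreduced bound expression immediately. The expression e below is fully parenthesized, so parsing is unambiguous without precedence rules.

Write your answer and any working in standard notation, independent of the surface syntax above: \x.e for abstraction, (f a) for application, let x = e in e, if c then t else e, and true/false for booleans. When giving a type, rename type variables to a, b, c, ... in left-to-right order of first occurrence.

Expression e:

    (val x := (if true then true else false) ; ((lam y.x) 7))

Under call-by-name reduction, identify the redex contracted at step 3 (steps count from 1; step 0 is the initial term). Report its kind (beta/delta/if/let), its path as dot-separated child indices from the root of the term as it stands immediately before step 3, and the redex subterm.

Working:
step 0: (let x = (if true then true else false) in ((\y.x) 7))
step 1: [let@root] ((\y.(if true then true else false)) 7)
step 2: [beta@root] (if true then true else false)
step 3: [if@root] true

Answer: if at root : (if true then true else false)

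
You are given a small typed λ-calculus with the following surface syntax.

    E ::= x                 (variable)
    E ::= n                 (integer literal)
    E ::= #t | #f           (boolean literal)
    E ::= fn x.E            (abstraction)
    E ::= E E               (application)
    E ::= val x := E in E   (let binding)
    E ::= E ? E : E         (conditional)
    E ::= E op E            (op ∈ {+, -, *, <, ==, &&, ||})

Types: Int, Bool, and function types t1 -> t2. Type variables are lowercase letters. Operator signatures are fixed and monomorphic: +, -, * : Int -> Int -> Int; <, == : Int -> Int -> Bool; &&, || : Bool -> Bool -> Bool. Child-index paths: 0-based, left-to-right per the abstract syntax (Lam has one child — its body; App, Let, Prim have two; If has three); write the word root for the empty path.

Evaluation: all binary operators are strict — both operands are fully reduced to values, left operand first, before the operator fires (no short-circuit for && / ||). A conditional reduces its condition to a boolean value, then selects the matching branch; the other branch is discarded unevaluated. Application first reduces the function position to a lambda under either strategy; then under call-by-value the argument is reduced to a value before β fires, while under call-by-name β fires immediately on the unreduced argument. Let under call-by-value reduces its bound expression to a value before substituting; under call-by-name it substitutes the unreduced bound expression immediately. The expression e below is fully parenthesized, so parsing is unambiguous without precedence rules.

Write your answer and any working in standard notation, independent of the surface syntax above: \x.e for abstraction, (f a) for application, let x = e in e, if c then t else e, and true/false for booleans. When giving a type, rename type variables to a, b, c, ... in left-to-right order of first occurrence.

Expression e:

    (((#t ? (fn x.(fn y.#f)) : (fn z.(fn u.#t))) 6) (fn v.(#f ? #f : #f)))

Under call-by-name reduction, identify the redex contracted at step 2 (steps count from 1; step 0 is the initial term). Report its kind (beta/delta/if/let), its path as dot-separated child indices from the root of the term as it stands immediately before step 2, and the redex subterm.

Derivation:
step 0: (((if true then (\x.(\y.false)) else (\z.(\u.true))) 6) (\v.(if false then false else false)))
step 1: [if@0.0] (((\x.(\y.false)) 6) (\v.(if false then false else false)))
step 2: [beta@0] ((\y.false) (\v.(if false then false else false)))

Answer: beta at 0 : ((\x.(\y.false)) 6)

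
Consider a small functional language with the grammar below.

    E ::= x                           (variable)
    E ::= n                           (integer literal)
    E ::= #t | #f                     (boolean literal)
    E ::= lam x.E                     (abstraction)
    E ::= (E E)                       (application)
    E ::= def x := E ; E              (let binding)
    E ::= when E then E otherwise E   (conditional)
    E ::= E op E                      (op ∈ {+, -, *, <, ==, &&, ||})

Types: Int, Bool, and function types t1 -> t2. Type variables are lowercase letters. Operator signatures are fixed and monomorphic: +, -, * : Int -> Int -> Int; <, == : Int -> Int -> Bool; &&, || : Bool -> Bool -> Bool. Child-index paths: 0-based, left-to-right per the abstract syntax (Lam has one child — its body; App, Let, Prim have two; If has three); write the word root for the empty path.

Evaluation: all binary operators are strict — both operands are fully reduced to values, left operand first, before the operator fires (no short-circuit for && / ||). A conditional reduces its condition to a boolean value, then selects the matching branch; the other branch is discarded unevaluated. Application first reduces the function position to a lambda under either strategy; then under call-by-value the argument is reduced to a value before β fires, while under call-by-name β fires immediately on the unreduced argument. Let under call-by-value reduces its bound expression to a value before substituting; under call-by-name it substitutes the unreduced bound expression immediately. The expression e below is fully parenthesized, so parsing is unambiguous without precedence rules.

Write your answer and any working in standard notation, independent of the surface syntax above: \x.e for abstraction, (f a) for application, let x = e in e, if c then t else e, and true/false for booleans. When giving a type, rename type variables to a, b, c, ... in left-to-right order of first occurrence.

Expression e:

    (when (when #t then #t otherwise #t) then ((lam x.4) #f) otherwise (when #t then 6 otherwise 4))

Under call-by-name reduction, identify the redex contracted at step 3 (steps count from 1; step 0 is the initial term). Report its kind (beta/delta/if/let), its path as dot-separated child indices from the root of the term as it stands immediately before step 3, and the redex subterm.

Derivation:
step 0: (if (if true then true else true) then ((\x.4) false) else (if true then 6 else 4))
step 1: [if@0] (if true then ((\x.4) false) else (if true then 6 else 4))
step 2: [if@root] ((\x.4) false)
step 3: [beta@root] 4

Answer: beta at root : ((\x.4) false)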